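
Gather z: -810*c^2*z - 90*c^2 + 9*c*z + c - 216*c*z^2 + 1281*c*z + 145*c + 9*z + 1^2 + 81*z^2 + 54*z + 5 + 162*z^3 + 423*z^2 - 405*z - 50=-90*c^2 + 146*c + 162*z^3 + z^2*(504 - 216*c) + z*(-810*c^2 + 1290*c - 342) - 44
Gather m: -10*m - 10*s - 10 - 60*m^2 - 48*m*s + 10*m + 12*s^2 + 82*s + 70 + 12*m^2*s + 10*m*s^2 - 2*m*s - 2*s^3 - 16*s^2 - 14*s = m^2*(12*s - 60) + m*(10*s^2 - 50*s) - 2*s^3 - 4*s^2 + 58*s + 60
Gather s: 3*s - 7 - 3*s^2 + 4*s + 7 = -3*s^2 + 7*s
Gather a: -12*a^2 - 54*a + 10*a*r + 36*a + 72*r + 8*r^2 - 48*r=-12*a^2 + a*(10*r - 18) + 8*r^2 + 24*r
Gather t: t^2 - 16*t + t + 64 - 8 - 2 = t^2 - 15*t + 54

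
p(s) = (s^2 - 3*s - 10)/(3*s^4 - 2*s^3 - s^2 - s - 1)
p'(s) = (2*s - 3)/(3*s^4 - 2*s^3 - s^2 - s - 1) + (s^2 - 3*s - 10)*(-12*s^3 + 6*s^2 + 2*s + 1)/(3*s^4 - 2*s^3 - s^2 - s - 1)^2 = ((3 - 2*s)*(-3*s^4 + 2*s^3 + s^2 + s + 1) - (-s^2 + 3*s + 10)*(-12*s^3 + 6*s^2 + 2*s + 1))/(-3*s^4 + 2*s^3 + s^2 + s + 1)^2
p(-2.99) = 0.03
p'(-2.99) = 0.00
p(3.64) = -0.02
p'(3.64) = 0.03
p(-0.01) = 10.07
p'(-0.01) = -6.92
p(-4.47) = 0.02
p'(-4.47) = 0.01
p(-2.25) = 0.02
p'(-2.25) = -0.05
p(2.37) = -0.19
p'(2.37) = 0.43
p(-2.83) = 0.03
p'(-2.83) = 0.00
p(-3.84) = 0.02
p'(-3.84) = 0.01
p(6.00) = 0.00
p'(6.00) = 0.00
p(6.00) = 0.00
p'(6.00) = 0.00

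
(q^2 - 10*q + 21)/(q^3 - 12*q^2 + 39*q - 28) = (q - 3)/(q^2 - 5*q + 4)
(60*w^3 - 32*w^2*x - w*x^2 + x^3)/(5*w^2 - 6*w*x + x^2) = (-12*w^2 + 4*w*x + x^2)/(-w + x)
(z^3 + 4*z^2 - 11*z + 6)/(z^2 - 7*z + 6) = (z^2 + 5*z - 6)/(z - 6)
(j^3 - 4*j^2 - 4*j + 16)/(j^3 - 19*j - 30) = (j^2 - 6*j + 8)/(j^2 - 2*j - 15)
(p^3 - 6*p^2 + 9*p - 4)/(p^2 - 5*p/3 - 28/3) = 3*(p^2 - 2*p + 1)/(3*p + 7)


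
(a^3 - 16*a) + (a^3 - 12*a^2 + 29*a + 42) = 2*a^3 - 12*a^2 + 13*a + 42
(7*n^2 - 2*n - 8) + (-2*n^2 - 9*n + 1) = 5*n^2 - 11*n - 7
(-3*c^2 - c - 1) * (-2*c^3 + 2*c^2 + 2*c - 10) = 6*c^5 - 4*c^4 - 6*c^3 + 26*c^2 + 8*c + 10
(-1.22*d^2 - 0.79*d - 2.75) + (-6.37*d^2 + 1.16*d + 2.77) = -7.59*d^2 + 0.37*d + 0.02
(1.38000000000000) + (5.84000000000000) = 7.22000000000000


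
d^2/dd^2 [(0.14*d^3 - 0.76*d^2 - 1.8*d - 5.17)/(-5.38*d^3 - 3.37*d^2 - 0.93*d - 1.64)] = (-1.4210854715202e-14*d^7 + 49.072056*d^6 + 316.802376*d^5 + 1983.528528*d^4 + 1425.298484*d^3 + 290.43201*d^2 - 238.424586*d - 49.606574)/(155.720872*d^9 + 292.627884*d^8 + 264.055242*d^7 + 281.847949*d^6 + 224.050341*d^5 + 113.853543*d^4 + 75.054045*d^3 + 31.447164*d^2 + 7.503984*d + 4.410944)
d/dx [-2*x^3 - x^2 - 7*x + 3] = -6*x^2 - 2*x - 7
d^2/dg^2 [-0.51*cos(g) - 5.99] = 0.51*cos(g)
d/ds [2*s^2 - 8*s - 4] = 4*s - 8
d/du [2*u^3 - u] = 6*u^2 - 1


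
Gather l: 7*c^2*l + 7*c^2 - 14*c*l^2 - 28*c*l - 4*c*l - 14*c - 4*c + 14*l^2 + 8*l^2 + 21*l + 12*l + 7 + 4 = 7*c^2 - 18*c + l^2*(22 - 14*c) + l*(7*c^2 - 32*c + 33) + 11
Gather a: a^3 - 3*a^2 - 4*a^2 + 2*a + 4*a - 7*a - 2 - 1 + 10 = a^3 - 7*a^2 - a + 7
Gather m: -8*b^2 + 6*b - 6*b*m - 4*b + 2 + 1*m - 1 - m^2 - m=-8*b^2 - 6*b*m + 2*b - m^2 + 1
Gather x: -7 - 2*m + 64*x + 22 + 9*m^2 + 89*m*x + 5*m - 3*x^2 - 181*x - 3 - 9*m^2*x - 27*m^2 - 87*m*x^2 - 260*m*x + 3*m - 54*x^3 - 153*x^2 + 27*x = -18*m^2 + 6*m - 54*x^3 + x^2*(-87*m - 156) + x*(-9*m^2 - 171*m - 90) + 12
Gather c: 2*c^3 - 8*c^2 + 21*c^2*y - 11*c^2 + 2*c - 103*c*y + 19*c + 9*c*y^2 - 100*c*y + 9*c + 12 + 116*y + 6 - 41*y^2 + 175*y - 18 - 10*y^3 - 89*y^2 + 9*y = 2*c^3 + c^2*(21*y - 19) + c*(9*y^2 - 203*y + 30) - 10*y^3 - 130*y^2 + 300*y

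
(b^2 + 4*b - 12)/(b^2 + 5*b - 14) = (b + 6)/(b + 7)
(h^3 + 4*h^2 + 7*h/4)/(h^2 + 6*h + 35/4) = h*(2*h + 1)/(2*h + 5)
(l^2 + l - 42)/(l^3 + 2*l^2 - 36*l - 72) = (l + 7)/(l^2 + 8*l + 12)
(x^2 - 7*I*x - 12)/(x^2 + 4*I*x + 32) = (x - 3*I)/(x + 8*I)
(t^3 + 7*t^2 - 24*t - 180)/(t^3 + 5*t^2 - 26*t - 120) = (t + 6)/(t + 4)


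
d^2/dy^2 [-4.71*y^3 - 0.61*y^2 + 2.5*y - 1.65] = -28.26*y - 1.22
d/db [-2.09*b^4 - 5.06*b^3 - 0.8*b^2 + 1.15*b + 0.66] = -8.36*b^3 - 15.18*b^2 - 1.6*b + 1.15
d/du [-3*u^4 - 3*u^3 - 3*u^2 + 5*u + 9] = -12*u^3 - 9*u^2 - 6*u + 5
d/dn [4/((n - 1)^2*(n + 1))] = -(12*n + 4)/((n - 1)^3*(n + 1)^2)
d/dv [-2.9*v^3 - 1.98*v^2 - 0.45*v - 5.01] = -8.7*v^2 - 3.96*v - 0.45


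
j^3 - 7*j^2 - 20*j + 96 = (j - 8)*(j - 3)*(j + 4)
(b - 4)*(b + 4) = b^2 - 16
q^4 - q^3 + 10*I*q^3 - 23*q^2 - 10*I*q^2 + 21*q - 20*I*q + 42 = (q - 2)*(q + 1)*(q + 3*I)*(q + 7*I)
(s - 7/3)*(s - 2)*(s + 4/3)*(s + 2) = s^4 - s^3 - 64*s^2/9 + 4*s + 112/9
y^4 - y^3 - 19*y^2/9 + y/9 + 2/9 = (y - 2)*(y - 1/3)*(y + 1/3)*(y + 1)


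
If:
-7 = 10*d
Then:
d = -7/10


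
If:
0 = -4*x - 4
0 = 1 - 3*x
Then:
No Solution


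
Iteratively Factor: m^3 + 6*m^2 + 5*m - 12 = (m + 4)*(m^2 + 2*m - 3) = (m - 1)*(m + 4)*(m + 3)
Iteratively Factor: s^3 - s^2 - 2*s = (s - 2)*(s^2 + s) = s*(s - 2)*(s + 1)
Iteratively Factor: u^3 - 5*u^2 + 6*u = (u)*(u^2 - 5*u + 6) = u*(u - 2)*(u - 3)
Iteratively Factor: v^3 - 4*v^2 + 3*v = (v - 3)*(v^2 - v) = (v - 3)*(v - 1)*(v)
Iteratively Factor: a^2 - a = (a - 1)*(a)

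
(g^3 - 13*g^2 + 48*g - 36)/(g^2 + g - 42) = (g^2 - 7*g + 6)/(g + 7)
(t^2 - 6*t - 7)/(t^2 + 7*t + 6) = (t - 7)/(t + 6)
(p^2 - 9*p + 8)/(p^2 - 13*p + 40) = (p - 1)/(p - 5)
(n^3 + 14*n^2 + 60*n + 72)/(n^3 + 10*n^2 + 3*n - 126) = (n^2 + 8*n + 12)/(n^2 + 4*n - 21)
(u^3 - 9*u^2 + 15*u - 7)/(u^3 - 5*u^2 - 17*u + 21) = (u - 1)/(u + 3)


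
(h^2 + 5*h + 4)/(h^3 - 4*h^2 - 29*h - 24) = (h + 4)/(h^2 - 5*h - 24)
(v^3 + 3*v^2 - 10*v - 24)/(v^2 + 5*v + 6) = (v^2 + v - 12)/(v + 3)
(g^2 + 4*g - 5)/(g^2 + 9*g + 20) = (g - 1)/(g + 4)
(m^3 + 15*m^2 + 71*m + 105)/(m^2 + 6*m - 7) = (m^2 + 8*m + 15)/(m - 1)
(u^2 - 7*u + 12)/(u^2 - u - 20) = (-u^2 + 7*u - 12)/(-u^2 + u + 20)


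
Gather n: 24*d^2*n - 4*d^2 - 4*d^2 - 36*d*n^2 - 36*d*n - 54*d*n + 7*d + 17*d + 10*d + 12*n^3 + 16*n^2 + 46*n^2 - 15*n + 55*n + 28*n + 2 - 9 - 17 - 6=-8*d^2 + 34*d + 12*n^3 + n^2*(62 - 36*d) + n*(24*d^2 - 90*d + 68) - 30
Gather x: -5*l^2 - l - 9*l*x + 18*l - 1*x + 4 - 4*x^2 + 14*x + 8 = -5*l^2 + 17*l - 4*x^2 + x*(13 - 9*l) + 12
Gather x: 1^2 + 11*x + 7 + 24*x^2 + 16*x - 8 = 24*x^2 + 27*x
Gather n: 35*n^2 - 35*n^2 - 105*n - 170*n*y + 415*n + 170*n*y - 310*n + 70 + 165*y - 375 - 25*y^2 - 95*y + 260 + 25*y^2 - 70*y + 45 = 0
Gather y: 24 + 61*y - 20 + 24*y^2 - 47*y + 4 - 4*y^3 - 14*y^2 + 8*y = -4*y^3 + 10*y^2 + 22*y + 8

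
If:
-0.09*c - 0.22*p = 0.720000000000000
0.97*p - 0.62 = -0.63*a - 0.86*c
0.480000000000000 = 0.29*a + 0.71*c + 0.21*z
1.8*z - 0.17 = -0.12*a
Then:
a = 7.77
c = -2.37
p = -2.30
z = -0.42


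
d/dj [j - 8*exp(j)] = 1 - 8*exp(j)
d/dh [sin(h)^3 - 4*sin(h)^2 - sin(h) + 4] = (3*sin(h)^2 - 8*sin(h) - 1)*cos(h)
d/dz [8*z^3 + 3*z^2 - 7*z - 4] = 24*z^2 + 6*z - 7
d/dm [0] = 0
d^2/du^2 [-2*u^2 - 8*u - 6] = -4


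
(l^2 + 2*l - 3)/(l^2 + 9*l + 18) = (l - 1)/(l + 6)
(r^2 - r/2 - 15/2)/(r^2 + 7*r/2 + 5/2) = (r - 3)/(r + 1)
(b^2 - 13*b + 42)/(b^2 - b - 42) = (b - 6)/(b + 6)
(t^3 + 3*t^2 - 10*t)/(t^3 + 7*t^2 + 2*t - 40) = t/(t + 4)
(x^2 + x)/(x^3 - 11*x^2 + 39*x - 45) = x*(x + 1)/(x^3 - 11*x^2 + 39*x - 45)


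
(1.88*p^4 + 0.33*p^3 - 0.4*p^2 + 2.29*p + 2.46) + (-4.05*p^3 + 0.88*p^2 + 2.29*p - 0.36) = 1.88*p^4 - 3.72*p^3 + 0.48*p^2 + 4.58*p + 2.1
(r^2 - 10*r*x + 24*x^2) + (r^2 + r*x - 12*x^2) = 2*r^2 - 9*r*x + 12*x^2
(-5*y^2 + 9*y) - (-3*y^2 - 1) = -2*y^2 + 9*y + 1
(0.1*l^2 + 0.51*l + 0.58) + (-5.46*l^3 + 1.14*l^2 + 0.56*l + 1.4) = -5.46*l^3 + 1.24*l^2 + 1.07*l + 1.98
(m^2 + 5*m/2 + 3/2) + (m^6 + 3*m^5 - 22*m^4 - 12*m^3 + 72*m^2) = m^6 + 3*m^5 - 22*m^4 - 12*m^3 + 73*m^2 + 5*m/2 + 3/2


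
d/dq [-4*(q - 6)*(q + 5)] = 4 - 8*q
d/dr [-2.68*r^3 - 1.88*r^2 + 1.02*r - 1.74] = -8.04*r^2 - 3.76*r + 1.02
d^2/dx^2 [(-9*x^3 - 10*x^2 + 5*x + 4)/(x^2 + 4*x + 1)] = 12*(-15*x^3 - 11*x^2 + x + 5)/(x^6 + 12*x^5 + 51*x^4 + 88*x^3 + 51*x^2 + 12*x + 1)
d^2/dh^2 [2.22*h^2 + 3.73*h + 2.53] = 4.44000000000000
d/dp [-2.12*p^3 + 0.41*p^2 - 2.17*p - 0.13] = -6.36*p^2 + 0.82*p - 2.17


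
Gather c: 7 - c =7 - c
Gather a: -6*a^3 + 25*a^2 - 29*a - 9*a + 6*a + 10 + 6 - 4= -6*a^3 + 25*a^2 - 32*a + 12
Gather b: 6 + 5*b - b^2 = -b^2 + 5*b + 6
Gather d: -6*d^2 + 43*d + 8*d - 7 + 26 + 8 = -6*d^2 + 51*d + 27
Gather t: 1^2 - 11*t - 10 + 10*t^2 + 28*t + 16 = 10*t^2 + 17*t + 7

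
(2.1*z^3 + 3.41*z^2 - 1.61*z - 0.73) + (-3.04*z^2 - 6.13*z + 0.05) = 2.1*z^3 + 0.37*z^2 - 7.74*z - 0.68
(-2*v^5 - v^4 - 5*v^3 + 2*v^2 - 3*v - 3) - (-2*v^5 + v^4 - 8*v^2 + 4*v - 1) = -2*v^4 - 5*v^3 + 10*v^2 - 7*v - 2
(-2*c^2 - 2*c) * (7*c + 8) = -14*c^3 - 30*c^2 - 16*c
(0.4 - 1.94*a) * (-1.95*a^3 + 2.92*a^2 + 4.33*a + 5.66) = 3.783*a^4 - 6.4448*a^3 - 7.2322*a^2 - 9.2484*a + 2.264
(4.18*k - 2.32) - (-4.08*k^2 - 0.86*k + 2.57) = 4.08*k^2 + 5.04*k - 4.89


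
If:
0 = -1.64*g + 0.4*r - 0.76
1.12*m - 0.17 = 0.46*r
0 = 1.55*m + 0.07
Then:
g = -0.58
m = -0.05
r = -0.48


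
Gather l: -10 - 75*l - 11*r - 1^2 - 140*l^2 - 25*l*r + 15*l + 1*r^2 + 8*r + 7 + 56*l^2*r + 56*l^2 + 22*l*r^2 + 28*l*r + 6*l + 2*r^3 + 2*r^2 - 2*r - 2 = l^2*(56*r - 84) + l*(22*r^2 + 3*r - 54) + 2*r^3 + 3*r^2 - 5*r - 6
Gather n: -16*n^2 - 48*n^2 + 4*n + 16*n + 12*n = -64*n^2 + 32*n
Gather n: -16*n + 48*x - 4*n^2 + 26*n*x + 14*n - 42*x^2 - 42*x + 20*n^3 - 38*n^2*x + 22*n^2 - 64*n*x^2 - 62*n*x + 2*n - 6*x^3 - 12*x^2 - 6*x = 20*n^3 + n^2*(18 - 38*x) + n*(-64*x^2 - 36*x) - 6*x^3 - 54*x^2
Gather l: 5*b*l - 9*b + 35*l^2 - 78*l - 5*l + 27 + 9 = -9*b + 35*l^2 + l*(5*b - 83) + 36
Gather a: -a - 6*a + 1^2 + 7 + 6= 14 - 7*a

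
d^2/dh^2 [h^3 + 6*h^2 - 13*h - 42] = 6*h + 12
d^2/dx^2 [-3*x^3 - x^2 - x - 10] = -18*x - 2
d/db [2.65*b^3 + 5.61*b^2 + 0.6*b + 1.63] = 7.95*b^2 + 11.22*b + 0.6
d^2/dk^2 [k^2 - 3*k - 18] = 2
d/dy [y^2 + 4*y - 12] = 2*y + 4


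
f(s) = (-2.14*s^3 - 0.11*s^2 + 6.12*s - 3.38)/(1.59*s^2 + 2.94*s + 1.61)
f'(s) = (-3.18*s - 2.94)*(-2.14*s^3 - 0.11*s^2 + 6.12*s - 3.38)/(1.59*s^2 + 2.94*s + 1.61)^2 + (-6.42*s^2 - 0.22*s + 6.12)/(1.59*s^2 + 2.94*s + 1.61) = (-3.4026*s^4 - 12.5832*s^3 - 20.3904*s^2 + 10.3942*s + 19.7904)/(2.5281*s^4 + 9.3492*s^3 + 13.7634*s^2 + 9.4668*s + 2.5921)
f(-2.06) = 0.98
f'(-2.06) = -7.45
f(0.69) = 0.02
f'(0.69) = 0.64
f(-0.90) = -29.44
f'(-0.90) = 13.55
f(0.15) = -1.18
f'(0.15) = 4.79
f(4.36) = -3.50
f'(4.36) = -1.30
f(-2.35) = 2.70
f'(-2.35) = -4.76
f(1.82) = -0.45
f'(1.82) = -0.95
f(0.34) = -0.50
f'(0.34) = 2.62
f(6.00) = -5.66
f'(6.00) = -1.33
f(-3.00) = 4.94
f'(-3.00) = -2.59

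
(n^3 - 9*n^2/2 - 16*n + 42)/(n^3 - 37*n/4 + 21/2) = 2*(n - 6)/(2*n - 3)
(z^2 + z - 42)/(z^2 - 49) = (z - 6)/(z - 7)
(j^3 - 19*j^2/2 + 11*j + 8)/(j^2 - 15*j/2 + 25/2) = (2*j^3 - 19*j^2 + 22*j + 16)/(2*j^2 - 15*j + 25)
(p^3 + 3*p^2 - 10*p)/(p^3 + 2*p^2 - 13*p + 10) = p/(p - 1)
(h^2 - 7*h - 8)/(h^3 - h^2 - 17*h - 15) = (h - 8)/(h^2 - 2*h - 15)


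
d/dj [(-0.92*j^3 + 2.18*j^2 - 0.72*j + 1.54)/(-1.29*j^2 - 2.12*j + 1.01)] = (1.1868*j^4 + 3.9008*j^3 - 8.338*j^2 + 8.3768*j + 2.5376)/(1.6641*j^4 + 5.4696*j^3 + 1.8886*j^2 - 4.2824*j + 1.0201)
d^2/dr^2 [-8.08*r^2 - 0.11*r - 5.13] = -16.1600000000000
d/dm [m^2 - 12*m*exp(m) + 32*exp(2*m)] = -12*m*exp(m) + 2*m + 64*exp(2*m) - 12*exp(m)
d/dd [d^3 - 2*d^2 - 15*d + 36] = 3*d^2 - 4*d - 15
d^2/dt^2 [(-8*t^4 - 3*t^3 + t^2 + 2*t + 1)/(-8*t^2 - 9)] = 2*(512*t^6 + 1728*t^4 - 344*t^3 + 3912*t^2 + 1161*t - 9)/(512*t^6 + 1728*t^4 + 1944*t^2 + 729)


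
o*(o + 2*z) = o^2 + 2*o*z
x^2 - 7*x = x*(x - 7)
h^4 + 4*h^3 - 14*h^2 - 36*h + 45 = (h - 3)*(h - 1)*(h + 3)*(h + 5)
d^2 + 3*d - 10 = (d - 2)*(d + 5)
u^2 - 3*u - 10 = (u - 5)*(u + 2)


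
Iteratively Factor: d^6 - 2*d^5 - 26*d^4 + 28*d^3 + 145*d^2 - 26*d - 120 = (d + 2)*(d^5 - 4*d^4 - 18*d^3 + 64*d^2 + 17*d - 60) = (d - 3)*(d + 2)*(d^4 - d^3 - 21*d^2 + d + 20) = (d - 3)*(d + 2)*(d + 4)*(d^3 - 5*d^2 - d + 5) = (d - 3)*(d + 1)*(d + 2)*(d + 4)*(d^2 - 6*d + 5) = (d - 3)*(d - 1)*(d + 1)*(d + 2)*(d + 4)*(d - 5)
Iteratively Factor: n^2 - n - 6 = (n - 3)*(n + 2)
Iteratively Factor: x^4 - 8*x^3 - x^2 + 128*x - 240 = (x - 5)*(x^3 - 3*x^2 - 16*x + 48) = (x - 5)*(x + 4)*(x^2 - 7*x + 12) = (x - 5)*(x - 3)*(x + 4)*(x - 4)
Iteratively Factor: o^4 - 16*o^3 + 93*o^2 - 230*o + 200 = (o - 2)*(o^3 - 14*o^2 + 65*o - 100) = (o - 4)*(o - 2)*(o^2 - 10*o + 25) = (o - 5)*(o - 4)*(o - 2)*(o - 5)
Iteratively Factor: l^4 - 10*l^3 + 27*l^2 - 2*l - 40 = (l - 2)*(l^3 - 8*l^2 + 11*l + 20) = (l - 4)*(l - 2)*(l^2 - 4*l - 5) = (l - 5)*(l - 4)*(l - 2)*(l + 1)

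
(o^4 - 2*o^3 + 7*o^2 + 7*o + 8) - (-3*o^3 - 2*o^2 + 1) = o^4 + o^3 + 9*o^2 + 7*o + 7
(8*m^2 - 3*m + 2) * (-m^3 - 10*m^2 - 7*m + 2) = -8*m^5 - 77*m^4 - 28*m^3 + 17*m^2 - 20*m + 4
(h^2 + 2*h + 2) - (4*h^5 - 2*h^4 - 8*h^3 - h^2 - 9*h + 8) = -4*h^5 + 2*h^4 + 8*h^3 + 2*h^2 + 11*h - 6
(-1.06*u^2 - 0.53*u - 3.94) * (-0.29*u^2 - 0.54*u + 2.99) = 0.3074*u^4 + 0.7261*u^3 - 1.7406*u^2 + 0.5429*u - 11.7806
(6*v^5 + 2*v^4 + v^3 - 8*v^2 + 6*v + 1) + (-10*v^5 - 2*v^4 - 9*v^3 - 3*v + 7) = -4*v^5 - 8*v^3 - 8*v^2 + 3*v + 8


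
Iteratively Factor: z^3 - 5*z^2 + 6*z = (z - 3)*(z^2 - 2*z) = z*(z - 3)*(z - 2)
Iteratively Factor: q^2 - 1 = (q + 1)*(q - 1)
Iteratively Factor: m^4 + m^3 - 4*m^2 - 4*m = (m - 2)*(m^3 + 3*m^2 + 2*m) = m*(m - 2)*(m^2 + 3*m + 2) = m*(m - 2)*(m + 1)*(m + 2)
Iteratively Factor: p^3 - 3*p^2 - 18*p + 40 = (p - 2)*(p^2 - p - 20) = (p - 2)*(p + 4)*(p - 5)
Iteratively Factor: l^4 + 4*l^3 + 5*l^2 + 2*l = (l + 1)*(l^3 + 3*l^2 + 2*l) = (l + 1)*(l + 2)*(l^2 + l) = l*(l + 1)*(l + 2)*(l + 1)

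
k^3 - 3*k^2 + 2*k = k*(k - 2)*(k - 1)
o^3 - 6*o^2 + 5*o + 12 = (o - 4)*(o - 3)*(o + 1)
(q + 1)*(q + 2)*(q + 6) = q^3 + 9*q^2 + 20*q + 12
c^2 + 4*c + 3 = (c + 1)*(c + 3)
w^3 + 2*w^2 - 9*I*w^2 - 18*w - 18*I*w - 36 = (w + 2)*(w - 6*I)*(w - 3*I)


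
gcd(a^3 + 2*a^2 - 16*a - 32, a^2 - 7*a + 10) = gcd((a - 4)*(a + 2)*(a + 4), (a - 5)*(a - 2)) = 1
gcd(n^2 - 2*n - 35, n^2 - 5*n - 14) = n - 7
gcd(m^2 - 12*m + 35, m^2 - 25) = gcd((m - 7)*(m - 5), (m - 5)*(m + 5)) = m - 5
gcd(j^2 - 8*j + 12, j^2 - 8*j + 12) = j^2 - 8*j + 12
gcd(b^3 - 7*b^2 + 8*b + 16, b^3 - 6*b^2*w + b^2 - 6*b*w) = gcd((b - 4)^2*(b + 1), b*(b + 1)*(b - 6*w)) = b + 1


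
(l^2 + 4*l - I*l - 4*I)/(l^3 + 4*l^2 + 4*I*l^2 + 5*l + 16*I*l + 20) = 1/(l + 5*I)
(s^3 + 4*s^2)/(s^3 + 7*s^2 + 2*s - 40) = s^2/(s^2 + 3*s - 10)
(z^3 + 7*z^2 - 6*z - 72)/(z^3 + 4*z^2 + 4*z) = (z^3 + 7*z^2 - 6*z - 72)/(z*(z^2 + 4*z + 4))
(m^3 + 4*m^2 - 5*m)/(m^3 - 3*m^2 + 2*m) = (m + 5)/(m - 2)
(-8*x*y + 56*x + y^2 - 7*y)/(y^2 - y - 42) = (-8*x + y)/(y + 6)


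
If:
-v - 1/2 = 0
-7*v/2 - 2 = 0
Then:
No Solution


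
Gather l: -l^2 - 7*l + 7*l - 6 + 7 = 1 - l^2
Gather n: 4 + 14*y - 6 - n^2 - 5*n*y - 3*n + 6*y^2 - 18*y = -n^2 + n*(-5*y - 3) + 6*y^2 - 4*y - 2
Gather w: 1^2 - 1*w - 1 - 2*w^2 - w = -2*w^2 - 2*w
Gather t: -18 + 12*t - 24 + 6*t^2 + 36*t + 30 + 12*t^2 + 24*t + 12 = 18*t^2 + 72*t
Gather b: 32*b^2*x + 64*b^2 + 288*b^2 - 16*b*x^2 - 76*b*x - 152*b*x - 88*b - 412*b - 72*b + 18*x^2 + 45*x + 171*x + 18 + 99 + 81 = b^2*(32*x + 352) + b*(-16*x^2 - 228*x - 572) + 18*x^2 + 216*x + 198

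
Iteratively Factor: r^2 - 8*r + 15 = (r - 3)*(r - 5)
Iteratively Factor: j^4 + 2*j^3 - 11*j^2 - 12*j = (j + 4)*(j^3 - 2*j^2 - 3*j) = j*(j + 4)*(j^2 - 2*j - 3) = j*(j - 3)*(j + 4)*(j + 1)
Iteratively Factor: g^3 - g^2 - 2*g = (g)*(g^2 - g - 2) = g*(g - 2)*(g + 1)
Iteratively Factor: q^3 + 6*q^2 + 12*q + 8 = (q + 2)*(q^2 + 4*q + 4) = (q + 2)^2*(q + 2)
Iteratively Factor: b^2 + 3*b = (b + 3)*(b)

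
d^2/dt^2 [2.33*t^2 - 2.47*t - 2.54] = 4.66000000000000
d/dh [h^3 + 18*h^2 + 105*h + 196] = 3*h^2 + 36*h + 105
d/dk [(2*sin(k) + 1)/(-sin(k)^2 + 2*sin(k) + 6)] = 2*(sin(k)^2 + sin(k) + 5)*cos(k)/(sin(k)^2 - 2*sin(k) - 6)^2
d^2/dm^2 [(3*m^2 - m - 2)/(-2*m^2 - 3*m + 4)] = 4*(11*m^3 - 24*m^2 + 30*m - 1)/(8*m^6 + 36*m^5 + 6*m^4 - 117*m^3 - 12*m^2 + 144*m - 64)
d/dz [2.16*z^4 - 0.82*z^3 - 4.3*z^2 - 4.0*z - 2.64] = 8.64*z^3 - 2.46*z^2 - 8.6*z - 4.0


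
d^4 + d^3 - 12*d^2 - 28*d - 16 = (d - 4)*(d + 1)*(d + 2)^2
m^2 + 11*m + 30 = (m + 5)*(m + 6)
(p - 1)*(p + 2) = p^2 + p - 2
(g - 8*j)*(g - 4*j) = g^2 - 12*g*j + 32*j^2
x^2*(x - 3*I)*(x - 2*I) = x^4 - 5*I*x^3 - 6*x^2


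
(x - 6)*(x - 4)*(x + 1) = x^3 - 9*x^2 + 14*x + 24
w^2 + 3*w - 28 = (w - 4)*(w + 7)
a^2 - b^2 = (a - b)*(a + b)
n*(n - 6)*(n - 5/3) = n^3 - 23*n^2/3 + 10*n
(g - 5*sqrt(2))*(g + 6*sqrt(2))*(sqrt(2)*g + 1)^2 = 2*g^4 + 4*sqrt(2)*g^3 - 115*g^2 - 119*sqrt(2)*g - 60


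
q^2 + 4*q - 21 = (q - 3)*(q + 7)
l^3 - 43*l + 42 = (l - 6)*(l - 1)*(l + 7)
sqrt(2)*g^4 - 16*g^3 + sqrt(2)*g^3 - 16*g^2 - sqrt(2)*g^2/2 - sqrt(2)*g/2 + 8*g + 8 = (g - 8*sqrt(2))*(g - sqrt(2)/2)*(g + sqrt(2)/2)*(sqrt(2)*g + sqrt(2))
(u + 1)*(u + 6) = u^2 + 7*u + 6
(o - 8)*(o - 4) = o^2 - 12*o + 32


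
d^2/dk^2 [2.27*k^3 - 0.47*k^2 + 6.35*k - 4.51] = 13.62*k - 0.94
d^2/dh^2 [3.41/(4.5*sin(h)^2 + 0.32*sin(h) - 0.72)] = (-276.21*sin(h)^4 - 14.7312*sin(h)^3 + 369.772216*sin(h)^2 + 28.676736*sin(h) + 22.795168)/(4.5*sin(h)^2 + 0.32*sin(h) - 0.72)^3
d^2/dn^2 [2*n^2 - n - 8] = 4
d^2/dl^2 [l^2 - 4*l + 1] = 2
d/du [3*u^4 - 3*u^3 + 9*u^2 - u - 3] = 12*u^3 - 9*u^2 + 18*u - 1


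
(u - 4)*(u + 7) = u^2 + 3*u - 28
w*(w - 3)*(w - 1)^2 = w^4 - 5*w^3 + 7*w^2 - 3*w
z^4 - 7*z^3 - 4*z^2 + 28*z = z*(z - 7)*(z - 2)*(z + 2)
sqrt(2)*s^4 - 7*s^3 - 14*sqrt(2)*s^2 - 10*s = s*(s - 5*sqrt(2))*(s + sqrt(2))*(sqrt(2)*s + 1)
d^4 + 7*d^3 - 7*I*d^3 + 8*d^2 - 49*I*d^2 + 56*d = d*(d + 7)*(d - 8*I)*(d + I)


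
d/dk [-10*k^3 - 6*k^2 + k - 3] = -30*k^2 - 12*k + 1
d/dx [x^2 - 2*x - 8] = 2*x - 2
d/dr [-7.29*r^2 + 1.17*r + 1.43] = 1.17 - 14.58*r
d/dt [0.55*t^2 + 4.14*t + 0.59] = 1.1*t + 4.14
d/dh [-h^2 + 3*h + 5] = 3 - 2*h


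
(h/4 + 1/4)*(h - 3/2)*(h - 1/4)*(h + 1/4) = h^4/4 - h^3/8 - 25*h^2/64 + h/128 + 3/128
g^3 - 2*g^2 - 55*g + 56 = (g - 8)*(g - 1)*(g + 7)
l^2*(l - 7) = l^3 - 7*l^2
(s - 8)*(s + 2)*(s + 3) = s^3 - 3*s^2 - 34*s - 48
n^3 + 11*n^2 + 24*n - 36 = (n - 1)*(n + 6)^2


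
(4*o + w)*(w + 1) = 4*o*w + 4*o + w^2 + w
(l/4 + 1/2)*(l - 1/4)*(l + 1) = l^3/4 + 11*l^2/16 + 5*l/16 - 1/8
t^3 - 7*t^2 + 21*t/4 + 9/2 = (t - 6)*(t - 3/2)*(t + 1/2)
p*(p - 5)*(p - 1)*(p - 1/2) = p^4 - 13*p^3/2 + 8*p^2 - 5*p/2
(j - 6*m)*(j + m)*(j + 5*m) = j^3 - 31*j*m^2 - 30*m^3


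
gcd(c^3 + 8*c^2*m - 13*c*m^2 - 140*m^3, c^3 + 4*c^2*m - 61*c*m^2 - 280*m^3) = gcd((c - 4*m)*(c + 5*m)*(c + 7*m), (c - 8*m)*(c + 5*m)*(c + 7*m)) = c^2 + 12*c*m + 35*m^2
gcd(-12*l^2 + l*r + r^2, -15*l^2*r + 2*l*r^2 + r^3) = -3*l + r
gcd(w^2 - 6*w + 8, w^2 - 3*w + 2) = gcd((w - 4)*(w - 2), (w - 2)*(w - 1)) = w - 2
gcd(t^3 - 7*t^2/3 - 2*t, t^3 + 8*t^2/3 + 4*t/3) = t^2 + 2*t/3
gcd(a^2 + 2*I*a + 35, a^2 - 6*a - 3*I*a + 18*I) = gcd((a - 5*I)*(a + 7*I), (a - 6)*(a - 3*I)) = 1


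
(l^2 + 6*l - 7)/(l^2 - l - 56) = (l - 1)/(l - 8)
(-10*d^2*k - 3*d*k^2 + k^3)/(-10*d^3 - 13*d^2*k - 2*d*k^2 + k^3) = k/(d + k)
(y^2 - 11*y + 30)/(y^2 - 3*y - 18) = (y - 5)/(y + 3)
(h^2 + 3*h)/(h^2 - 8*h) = (h + 3)/(h - 8)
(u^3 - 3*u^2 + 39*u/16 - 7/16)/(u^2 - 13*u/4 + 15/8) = (16*u^3 - 48*u^2 + 39*u - 7)/(2*(8*u^2 - 26*u + 15))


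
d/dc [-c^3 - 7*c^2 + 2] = c*(-3*c - 14)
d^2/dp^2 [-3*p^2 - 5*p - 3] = -6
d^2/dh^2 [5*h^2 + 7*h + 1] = 10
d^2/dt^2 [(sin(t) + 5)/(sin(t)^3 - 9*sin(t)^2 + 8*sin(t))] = 2*(-2*sin(t)^3 - 11*sin(t)^2 + 215*sin(t) - 668 - 415/sin(t) + 760/sin(t)^2 - 320/sin(t)^3)/((sin(t) - 8)^3*(sin(t) - 1)^2)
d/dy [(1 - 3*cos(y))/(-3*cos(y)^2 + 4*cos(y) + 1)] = (9*cos(y)^2 - 6*cos(y) + 7)*sin(y)/(3*sin(y)^2 + 4*cos(y) - 2)^2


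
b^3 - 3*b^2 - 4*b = b*(b - 4)*(b + 1)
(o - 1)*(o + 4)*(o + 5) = o^3 + 8*o^2 + 11*o - 20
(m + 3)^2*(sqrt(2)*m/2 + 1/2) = sqrt(2)*m^3/2 + m^2/2 + 3*sqrt(2)*m^2 + 3*m + 9*sqrt(2)*m/2 + 9/2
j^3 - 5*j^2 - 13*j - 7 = (j - 7)*(j + 1)^2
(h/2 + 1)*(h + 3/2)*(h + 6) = h^3/2 + 19*h^2/4 + 12*h + 9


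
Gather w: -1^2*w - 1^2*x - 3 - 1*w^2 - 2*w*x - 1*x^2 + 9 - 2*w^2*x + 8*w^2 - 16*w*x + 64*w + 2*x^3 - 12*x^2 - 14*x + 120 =w^2*(7 - 2*x) + w*(63 - 18*x) + 2*x^3 - 13*x^2 - 15*x + 126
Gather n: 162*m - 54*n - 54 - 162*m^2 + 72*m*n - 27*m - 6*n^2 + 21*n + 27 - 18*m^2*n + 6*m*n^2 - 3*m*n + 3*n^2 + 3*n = -162*m^2 + 135*m + n^2*(6*m - 3) + n*(-18*m^2 + 69*m - 30) - 27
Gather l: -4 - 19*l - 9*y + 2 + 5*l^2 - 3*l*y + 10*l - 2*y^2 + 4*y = 5*l^2 + l*(-3*y - 9) - 2*y^2 - 5*y - 2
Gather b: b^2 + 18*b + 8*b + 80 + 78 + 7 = b^2 + 26*b + 165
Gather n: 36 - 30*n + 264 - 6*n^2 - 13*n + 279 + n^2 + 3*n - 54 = -5*n^2 - 40*n + 525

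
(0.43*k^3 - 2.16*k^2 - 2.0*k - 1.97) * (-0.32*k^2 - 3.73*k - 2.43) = -0.1376*k^5 - 0.9127*k^4 + 7.6519*k^3 + 13.3392*k^2 + 12.2081*k + 4.7871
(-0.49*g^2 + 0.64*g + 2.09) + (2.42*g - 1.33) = -0.49*g^2 + 3.06*g + 0.76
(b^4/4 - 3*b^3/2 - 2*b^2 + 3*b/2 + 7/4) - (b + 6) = b^4/4 - 3*b^3/2 - 2*b^2 + b/2 - 17/4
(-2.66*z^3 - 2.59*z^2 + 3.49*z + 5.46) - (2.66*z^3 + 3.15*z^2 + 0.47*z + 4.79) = -5.32*z^3 - 5.74*z^2 + 3.02*z + 0.67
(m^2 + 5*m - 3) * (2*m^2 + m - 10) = 2*m^4 + 11*m^3 - 11*m^2 - 53*m + 30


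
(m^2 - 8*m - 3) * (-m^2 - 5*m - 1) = -m^4 + 3*m^3 + 42*m^2 + 23*m + 3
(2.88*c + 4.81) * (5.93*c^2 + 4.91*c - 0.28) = 17.0784*c^3 + 42.6641*c^2 + 22.8107*c - 1.3468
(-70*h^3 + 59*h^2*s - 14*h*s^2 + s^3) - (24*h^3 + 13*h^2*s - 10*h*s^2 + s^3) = -94*h^3 + 46*h^2*s - 4*h*s^2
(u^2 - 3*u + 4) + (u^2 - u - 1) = 2*u^2 - 4*u + 3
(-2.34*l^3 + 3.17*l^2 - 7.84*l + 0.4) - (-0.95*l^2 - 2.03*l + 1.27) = -2.34*l^3 + 4.12*l^2 - 5.81*l - 0.87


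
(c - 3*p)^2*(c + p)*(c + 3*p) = c^4 - 2*c^3*p - 12*c^2*p^2 + 18*c*p^3 + 27*p^4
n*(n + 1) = n^2 + n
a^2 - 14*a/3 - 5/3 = (a - 5)*(a + 1/3)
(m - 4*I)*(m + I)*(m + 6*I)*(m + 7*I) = m^4 + 10*I*m^3 + m^2 + 178*I*m - 168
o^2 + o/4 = o*(o + 1/4)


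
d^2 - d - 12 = (d - 4)*(d + 3)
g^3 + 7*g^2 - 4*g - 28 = (g - 2)*(g + 2)*(g + 7)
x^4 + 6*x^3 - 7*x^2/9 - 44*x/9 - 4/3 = (x - 1)*(x + 1/3)*(x + 2/3)*(x + 6)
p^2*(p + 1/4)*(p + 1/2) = p^4 + 3*p^3/4 + p^2/8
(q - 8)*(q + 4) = q^2 - 4*q - 32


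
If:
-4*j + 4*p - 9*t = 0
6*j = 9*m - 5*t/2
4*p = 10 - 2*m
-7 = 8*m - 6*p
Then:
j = 413/484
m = 8/11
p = 47/22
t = 69/121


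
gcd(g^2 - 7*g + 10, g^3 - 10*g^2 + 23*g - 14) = g - 2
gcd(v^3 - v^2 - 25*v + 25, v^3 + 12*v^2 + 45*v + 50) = v + 5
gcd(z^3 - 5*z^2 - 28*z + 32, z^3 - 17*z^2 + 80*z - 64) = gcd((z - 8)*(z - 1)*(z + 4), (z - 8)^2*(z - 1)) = z^2 - 9*z + 8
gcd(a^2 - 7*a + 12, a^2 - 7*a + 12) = a^2 - 7*a + 12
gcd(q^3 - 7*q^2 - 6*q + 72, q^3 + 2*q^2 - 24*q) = q - 4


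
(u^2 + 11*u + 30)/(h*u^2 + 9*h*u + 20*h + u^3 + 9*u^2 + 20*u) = (u + 6)/(h*u + 4*h + u^2 + 4*u)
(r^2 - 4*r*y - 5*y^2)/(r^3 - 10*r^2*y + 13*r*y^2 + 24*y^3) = (r - 5*y)/(r^2 - 11*r*y + 24*y^2)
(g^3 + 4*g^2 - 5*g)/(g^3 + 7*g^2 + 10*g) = (g - 1)/(g + 2)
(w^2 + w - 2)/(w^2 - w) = (w + 2)/w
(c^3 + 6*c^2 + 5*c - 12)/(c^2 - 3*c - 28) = (c^2 + 2*c - 3)/(c - 7)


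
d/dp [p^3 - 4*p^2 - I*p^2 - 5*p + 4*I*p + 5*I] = 3*p^2 - 8*p - 2*I*p - 5 + 4*I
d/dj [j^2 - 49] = 2*j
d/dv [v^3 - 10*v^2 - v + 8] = 3*v^2 - 20*v - 1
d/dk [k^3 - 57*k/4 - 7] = 3*k^2 - 57/4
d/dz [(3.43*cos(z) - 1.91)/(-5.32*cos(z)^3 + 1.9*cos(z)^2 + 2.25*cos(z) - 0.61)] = (-36.4952*cos(z)^3 + 37.0006*cos(z)^2 - 7.258*cos(z) - 2.2052)*sin(z)/(28.3024*cos(z)^6 - 20.216*cos(z)^5 - 20.33*cos(z)^4 + 15.0404*cos(z)^3 + 2.7445*cos(z)^2 - 2.745*cos(z) + 0.3721)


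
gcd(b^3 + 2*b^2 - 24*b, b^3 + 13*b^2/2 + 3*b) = b^2 + 6*b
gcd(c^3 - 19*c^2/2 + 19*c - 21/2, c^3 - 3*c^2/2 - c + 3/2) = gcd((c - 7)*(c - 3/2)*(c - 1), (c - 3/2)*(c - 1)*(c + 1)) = c^2 - 5*c/2 + 3/2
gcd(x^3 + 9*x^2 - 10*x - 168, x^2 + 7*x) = x + 7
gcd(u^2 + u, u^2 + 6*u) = u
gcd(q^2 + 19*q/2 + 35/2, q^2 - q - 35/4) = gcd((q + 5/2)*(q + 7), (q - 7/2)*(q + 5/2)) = q + 5/2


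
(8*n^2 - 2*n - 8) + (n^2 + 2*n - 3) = 9*n^2 - 11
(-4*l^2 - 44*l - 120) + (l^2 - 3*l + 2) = -3*l^2 - 47*l - 118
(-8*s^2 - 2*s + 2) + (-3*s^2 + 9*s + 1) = -11*s^2 + 7*s + 3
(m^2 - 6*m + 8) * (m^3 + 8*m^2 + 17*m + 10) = m^5 + 2*m^4 - 23*m^3 - 28*m^2 + 76*m + 80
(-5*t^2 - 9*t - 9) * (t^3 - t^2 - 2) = -5*t^5 - 4*t^4 + 19*t^2 + 18*t + 18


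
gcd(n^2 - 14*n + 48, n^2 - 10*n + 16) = n - 8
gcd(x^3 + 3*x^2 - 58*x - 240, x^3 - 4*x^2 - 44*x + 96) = x^2 - 2*x - 48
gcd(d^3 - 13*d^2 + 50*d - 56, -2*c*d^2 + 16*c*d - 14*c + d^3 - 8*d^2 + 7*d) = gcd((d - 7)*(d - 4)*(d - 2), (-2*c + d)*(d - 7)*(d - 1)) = d - 7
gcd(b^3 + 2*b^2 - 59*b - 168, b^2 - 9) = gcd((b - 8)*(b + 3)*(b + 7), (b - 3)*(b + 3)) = b + 3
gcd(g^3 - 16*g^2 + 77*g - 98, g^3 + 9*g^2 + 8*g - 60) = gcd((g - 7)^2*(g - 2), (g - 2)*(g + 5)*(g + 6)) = g - 2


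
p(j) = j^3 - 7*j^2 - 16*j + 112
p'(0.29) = -19.81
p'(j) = 3*j^2 - 14*j - 16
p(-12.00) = -2432.00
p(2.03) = 59.04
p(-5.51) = -179.64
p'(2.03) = -32.06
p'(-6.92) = 224.54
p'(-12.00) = 584.00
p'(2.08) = -32.14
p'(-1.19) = 4.91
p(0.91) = 92.40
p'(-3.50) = 69.75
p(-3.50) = 39.38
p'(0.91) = -26.26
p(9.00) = 130.00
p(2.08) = 57.43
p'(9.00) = 101.00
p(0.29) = 106.80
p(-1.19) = 119.44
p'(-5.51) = 152.22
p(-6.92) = -443.86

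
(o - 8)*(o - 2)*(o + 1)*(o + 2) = o^4 - 7*o^3 - 12*o^2 + 28*o + 32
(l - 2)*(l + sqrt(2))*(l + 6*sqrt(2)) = l^3 - 2*l^2 + 7*sqrt(2)*l^2 - 14*sqrt(2)*l + 12*l - 24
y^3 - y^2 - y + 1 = (y - 1)^2*(y + 1)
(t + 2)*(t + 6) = t^2 + 8*t + 12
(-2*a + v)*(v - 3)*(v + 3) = -2*a*v^2 + 18*a + v^3 - 9*v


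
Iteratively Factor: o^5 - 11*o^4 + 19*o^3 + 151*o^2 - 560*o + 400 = (o + 4)*(o^4 - 15*o^3 + 79*o^2 - 165*o + 100) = (o - 1)*(o + 4)*(o^3 - 14*o^2 + 65*o - 100) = (o - 4)*(o - 1)*(o + 4)*(o^2 - 10*o + 25) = (o - 5)*(o - 4)*(o - 1)*(o + 4)*(o - 5)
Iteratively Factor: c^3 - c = (c - 1)*(c^2 + c) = (c - 1)*(c + 1)*(c)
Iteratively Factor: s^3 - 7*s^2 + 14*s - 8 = (s - 2)*(s^2 - 5*s + 4) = (s - 2)*(s - 1)*(s - 4)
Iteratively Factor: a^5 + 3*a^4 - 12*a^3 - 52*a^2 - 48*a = (a + 2)*(a^4 + a^3 - 14*a^2 - 24*a) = (a + 2)*(a + 3)*(a^3 - 2*a^2 - 8*a) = (a + 2)^2*(a + 3)*(a^2 - 4*a) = (a - 4)*(a + 2)^2*(a + 3)*(a)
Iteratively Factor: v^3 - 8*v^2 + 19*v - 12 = (v - 4)*(v^2 - 4*v + 3) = (v - 4)*(v - 3)*(v - 1)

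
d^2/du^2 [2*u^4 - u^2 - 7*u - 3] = 24*u^2 - 2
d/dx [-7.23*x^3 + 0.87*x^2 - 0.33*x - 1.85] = -21.69*x^2 + 1.74*x - 0.33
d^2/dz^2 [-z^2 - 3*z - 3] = -2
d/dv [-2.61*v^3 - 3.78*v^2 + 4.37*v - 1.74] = -7.83*v^2 - 7.56*v + 4.37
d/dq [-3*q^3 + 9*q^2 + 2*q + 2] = -9*q^2 + 18*q + 2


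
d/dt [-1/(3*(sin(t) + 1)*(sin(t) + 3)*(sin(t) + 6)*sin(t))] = 2*(2*sin(t)^3 + 15*sin(t)^2 + 27*sin(t) + 9)*cos(t)/(3*(sin(t) + 1)^2*(sin(t) + 3)^2*(sin(t) + 6)^2*sin(t)^2)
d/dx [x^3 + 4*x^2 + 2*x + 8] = 3*x^2 + 8*x + 2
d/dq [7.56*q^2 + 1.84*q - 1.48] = 15.12*q + 1.84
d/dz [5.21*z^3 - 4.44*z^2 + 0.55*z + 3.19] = 15.63*z^2 - 8.88*z + 0.55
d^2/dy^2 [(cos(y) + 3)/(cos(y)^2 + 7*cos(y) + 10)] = (-9*(1 - cos(2*y))^2*cos(y) - 5*(1 - cos(2*y))^2 + 703*cos(y) + 102*cos(2*y) - 9*cos(3*y) + 2*cos(5*y) + 498)/(4*(cos(y) + 2)^3*(cos(y) + 5)^3)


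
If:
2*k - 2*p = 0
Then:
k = p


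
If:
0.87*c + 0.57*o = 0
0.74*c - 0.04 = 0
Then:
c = 0.05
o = -0.08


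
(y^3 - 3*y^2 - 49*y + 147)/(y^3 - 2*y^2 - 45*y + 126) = (y - 7)/(y - 6)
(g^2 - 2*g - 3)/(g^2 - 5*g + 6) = (g + 1)/(g - 2)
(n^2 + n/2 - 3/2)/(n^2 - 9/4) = 2*(n - 1)/(2*n - 3)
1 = 1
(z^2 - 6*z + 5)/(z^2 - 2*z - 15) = (z - 1)/(z + 3)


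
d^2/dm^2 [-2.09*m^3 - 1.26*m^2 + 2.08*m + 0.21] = -12.54*m - 2.52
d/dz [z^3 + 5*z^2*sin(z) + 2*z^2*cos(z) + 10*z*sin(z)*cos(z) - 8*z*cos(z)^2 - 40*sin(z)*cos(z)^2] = -2*z^2*sin(z) + 5*z^2*cos(z) + 3*z^2 + 10*z*sin(z) + 8*z*sin(2*z) + 4*z*cos(z) + 10*z*cos(2*z) + 5*sin(2*z) - 10*cos(z) - 4*cos(2*z) - 30*cos(3*z) - 4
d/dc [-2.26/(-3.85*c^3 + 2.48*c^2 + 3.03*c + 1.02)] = (-26.103*c^2 + 11.2096*c + 6.8478)/(-3.85*c^3 + 2.48*c^2 + 3.03*c + 1.02)^2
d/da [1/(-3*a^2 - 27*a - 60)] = (2*a + 9)/(3*(a^2 + 9*a + 20)^2)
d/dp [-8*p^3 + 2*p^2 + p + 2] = -24*p^2 + 4*p + 1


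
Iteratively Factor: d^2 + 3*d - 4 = (d + 4)*(d - 1)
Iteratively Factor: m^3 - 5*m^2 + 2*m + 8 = (m - 4)*(m^2 - m - 2) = (m - 4)*(m - 2)*(m + 1)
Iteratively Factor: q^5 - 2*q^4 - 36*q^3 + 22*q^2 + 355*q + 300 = (q - 5)*(q^4 + 3*q^3 - 21*q^2 - 83*q - 60) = (q - 5)*(q + 1)*(q^3 + 2*q^2 - 23*q - 60) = (q - 5)*(q + 1)*(q + 4)*(q^2 - 2*q - 15) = (q - 5)^2*(q + 1)*(q + 4)*(q + 3)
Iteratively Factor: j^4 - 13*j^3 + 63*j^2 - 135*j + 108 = (j - 4)*(j^3 - 9*j^2 + 27*j - 27) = (j - 4)*(j - 3)*(j^2 - 6*j + 9) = (j - 4)*(j - 3)^2*(j - 3)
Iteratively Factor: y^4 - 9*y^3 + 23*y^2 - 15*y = (y)*(y^3 - 9*y^2 + 23*y - 15) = y*(y - 3)*(y^2 - 6*y + 5) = y*(y - 3)*(y - 1)*(y - 5)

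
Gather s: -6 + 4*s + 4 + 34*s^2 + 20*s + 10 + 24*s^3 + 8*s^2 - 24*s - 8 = 24*s^3 + 42*s^2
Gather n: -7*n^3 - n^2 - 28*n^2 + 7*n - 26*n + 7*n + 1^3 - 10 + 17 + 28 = -7*n^3 - 29*n^2 - 12*n + 36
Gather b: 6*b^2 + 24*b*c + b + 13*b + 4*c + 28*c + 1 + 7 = 6*b^2 + b*(24*c + 14) + 32*c + 8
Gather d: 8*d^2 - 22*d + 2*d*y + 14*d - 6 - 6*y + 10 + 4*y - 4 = 8*d^2 + d*(2*y - 8) - 2*y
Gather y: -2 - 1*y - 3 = -y - 5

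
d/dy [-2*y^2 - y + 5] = -4*y - 1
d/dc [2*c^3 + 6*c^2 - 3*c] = 6*c^2 + 12*c - 3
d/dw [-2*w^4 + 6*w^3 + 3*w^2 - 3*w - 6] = -8*w^3 + 18*w^2 + 6*w - 3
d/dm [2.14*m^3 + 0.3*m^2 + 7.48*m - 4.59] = 6.42*m^2 + 0.6*m + 7.48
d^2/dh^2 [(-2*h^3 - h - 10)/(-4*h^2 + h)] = 4*(9*h^3 + 240*h^2 - 60*h + 5)/(h^3*(64*h^3 - 48*h^2 + 12*h - 1))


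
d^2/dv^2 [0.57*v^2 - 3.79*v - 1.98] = 1.14000000000000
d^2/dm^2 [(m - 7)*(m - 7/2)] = 2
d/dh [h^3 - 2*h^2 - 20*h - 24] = 3*h^2 - 4*h - 20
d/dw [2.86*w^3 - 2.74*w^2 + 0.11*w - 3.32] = 8.58*w^2 - 5.48*w + 0.11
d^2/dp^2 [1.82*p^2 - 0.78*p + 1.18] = 3.64000000000000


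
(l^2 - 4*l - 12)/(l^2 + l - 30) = (l^2 - 4*l - 12)/(l^2 + l - 30)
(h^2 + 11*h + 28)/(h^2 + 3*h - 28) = (h + 4)/(h - 4)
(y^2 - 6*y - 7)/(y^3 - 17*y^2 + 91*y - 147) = (y + 1)/(y^2 - 10*y + 21)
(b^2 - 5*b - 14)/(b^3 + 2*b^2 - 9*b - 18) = (b - 7)/(b^2 - 9)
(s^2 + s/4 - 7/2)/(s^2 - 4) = (s - 7/4)/(s - 2)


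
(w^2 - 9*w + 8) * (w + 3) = w^3 - 6*w^2 - 19*w + 24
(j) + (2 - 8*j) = 2 - 7*j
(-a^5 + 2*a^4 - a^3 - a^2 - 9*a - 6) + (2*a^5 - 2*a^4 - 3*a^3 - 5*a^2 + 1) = a^5 - 4*a^3 - 6*a^2 - 9*a - 5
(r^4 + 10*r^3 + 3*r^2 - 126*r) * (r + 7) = r^5 + 17*r^4 + 73*r^3 - 105*r^2 - 882*r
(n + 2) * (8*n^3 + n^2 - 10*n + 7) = 8*n^4 + 17*n^3 - 8*n^2 - 13*n + 14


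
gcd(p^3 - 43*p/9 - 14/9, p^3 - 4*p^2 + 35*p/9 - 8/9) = 1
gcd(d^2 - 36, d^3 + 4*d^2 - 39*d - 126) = d - 6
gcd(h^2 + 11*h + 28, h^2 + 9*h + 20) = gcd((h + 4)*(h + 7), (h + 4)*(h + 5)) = h + 4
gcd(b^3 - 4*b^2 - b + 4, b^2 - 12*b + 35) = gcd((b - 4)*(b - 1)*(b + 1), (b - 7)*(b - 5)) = 1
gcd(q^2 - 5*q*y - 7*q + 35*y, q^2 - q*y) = 1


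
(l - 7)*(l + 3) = l^2 - 4*l - 21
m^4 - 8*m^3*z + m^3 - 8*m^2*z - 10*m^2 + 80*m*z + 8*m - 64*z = (m - 2)*(m - 1)*(m + 4)*(m - 8*z)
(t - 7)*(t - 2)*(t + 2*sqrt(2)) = t^3 - 9*t^2 + 2*sqrt(2)*t^2 - 18*sqrt(2)*t + 14*t + 28*sqrt(2)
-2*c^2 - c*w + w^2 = (-2*c + w)*(c + w)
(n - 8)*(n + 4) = n^2 - 4*n - 32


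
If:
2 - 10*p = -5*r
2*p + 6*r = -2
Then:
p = 1/35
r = -12/35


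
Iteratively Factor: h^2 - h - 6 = (h + 2)*(h - 3)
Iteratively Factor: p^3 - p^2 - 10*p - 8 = (p + 2)*(p^2 - 3*p - 4) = (p - 4)*(p + 2)*(p + 1)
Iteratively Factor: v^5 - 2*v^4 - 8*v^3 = (v - 4)*(v^4 + 2*v^3) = (v - 4)*(v + 2)*(v^3) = v*(v - 4)*(v + 2)*(v^2) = v^2*(v - 4)*(v + 2)*(v)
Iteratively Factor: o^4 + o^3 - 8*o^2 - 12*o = (o)*(o^3 + o^2 - 8*o - 12) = o*(o + 2)*(o^2 - o - 6) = o*(o + 2)^2*(o - 3)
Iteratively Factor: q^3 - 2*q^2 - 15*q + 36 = (q - 3)*(q^2 + q - 12) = (q - 3)*(q + 4)*(q - 3)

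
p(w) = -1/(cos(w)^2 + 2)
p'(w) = -2*sin(w)*cos(w)/(cos(w)^2 + 2)^2 = -4*sin(2*w)/(cos(2*w) + 5)^2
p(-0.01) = -0.33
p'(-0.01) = 0.00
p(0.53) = -0.36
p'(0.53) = -0.12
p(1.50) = -0.50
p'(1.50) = -0.04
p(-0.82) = -0.41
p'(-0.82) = 0.16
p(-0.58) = -0.37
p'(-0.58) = 0.13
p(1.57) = -0.50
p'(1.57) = -0.00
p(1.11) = -0.46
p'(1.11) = -0.16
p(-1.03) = -0.44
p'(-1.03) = 0.17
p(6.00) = -0.34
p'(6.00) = 0.06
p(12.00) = -0.37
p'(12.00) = 0.12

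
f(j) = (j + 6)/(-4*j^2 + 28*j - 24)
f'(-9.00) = 0.00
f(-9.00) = 0.00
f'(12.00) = 0.01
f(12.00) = -0.07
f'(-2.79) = -0.02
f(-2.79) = -0.02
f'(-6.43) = -0.00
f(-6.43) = 0.00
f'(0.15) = -0.47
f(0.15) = -0.31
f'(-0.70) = -0.11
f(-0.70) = -0.12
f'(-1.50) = -0.05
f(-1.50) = -0.06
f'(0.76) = -6.05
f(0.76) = -1.34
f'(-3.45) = -0.01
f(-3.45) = -0.02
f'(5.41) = 1.71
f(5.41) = 1.10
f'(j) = (j + 6)*(8*j - 28)/(-4*j^2 + 28*j - 24)^2 + 1/(-4*j^2 + 28*j - 24)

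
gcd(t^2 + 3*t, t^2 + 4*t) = t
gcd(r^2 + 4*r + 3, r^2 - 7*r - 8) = r + 1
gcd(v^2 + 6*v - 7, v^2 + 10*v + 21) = v + 7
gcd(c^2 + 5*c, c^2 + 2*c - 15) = c + 5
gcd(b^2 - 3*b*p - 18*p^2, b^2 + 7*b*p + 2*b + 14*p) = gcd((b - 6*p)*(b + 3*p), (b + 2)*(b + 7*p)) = 1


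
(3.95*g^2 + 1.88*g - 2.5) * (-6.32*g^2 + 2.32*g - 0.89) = -24.964*g^4 - 2.7176*g^3 + 16.6461*g^2 - 7.4732*g + 2.225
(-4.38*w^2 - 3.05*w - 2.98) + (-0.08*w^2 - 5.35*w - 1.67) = -4.46*w^2 - 8.4*w - 4.65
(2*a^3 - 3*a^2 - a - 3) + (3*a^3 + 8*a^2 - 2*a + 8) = 5*a^3 + 5*a^2 - 3*a + 5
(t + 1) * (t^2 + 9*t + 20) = t^3 + 10*t^2 + 29*t + 20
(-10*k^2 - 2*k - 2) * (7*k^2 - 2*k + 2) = -70*k^4 + 6*k^3 - 30*k^2 - 4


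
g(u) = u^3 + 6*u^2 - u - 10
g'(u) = 3*u^2 + 12*u - 1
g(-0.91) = -4.87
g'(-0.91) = -9.44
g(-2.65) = 16.18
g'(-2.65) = -11.73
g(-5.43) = 12.24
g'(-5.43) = 22.29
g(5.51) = 333.93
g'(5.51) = 156.20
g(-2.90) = 18.97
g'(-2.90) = -10.57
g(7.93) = 858.06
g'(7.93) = 282.81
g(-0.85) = -5.43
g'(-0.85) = -9.03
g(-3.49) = 24.06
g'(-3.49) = -6.34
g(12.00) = 2570.00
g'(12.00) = 575.00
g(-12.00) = -862.00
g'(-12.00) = 287.00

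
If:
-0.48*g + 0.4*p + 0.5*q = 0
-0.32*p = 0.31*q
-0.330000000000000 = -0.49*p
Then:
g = -0.16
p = 0.67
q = -0.70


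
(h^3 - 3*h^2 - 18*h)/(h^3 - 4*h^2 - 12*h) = (h + 3)/(h + 2)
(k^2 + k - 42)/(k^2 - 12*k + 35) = (k^2 + k - 42)/(k^2 - 12*k + 35)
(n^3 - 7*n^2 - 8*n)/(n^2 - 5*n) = (n^2 - 7*n - 8)/(n - 5)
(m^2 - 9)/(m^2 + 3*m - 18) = (m + 3)/(m + 6)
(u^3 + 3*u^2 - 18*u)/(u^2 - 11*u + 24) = u*(u + 6)/(u - 8)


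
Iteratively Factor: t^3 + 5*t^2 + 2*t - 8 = (t + 4)*(t^2 + t - 2) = (t + 2)*(t + 4)*(t - 1)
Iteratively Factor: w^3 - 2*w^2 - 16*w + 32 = (w + 4)*(w^2 - 6*w + 8) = (w - 2)*(w + 4)*(w - 4)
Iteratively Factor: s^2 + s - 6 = (s - 2)*(s + 3)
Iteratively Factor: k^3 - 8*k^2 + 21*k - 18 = (k - 3)*(k^2 - 5*k + 6) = (k - 3)^2*(k - 2)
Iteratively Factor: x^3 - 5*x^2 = (x)*(x^2 - 5*x) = x*(x - 5)*(x)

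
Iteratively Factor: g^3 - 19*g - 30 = (g + 2)*(g^2 - 2*g - 15) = (g + 2)*(g + 3)*(g - 5)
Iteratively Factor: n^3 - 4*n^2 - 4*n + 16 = (n + 2)*(n^2 - 6*n + 8) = (n - 4)*(n + 2)*(n - 2)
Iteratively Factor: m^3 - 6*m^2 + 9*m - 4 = (m - 4)*(m^2 - 2*m + 1) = (m - 4)*(m - 1)*(m - 1)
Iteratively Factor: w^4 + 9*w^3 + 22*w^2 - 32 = (w + 4)*(w^3 + 5*w^2 + 2*w - 8) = (w + 2)*(w + 4)*(w^2 + 3*w - 4) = (w + 2)*(w + 4)^2*(w - 1)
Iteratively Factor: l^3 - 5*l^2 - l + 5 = (l - 1)*(l^2 - 4*l - 5) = (l - 5)*(l - 1)*(l + 1)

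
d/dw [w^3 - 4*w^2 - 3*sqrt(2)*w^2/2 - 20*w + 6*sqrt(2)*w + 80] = 3*w^2 - 8*w - 3*sqrt(2)*w - 20 + 6*sqrt(2)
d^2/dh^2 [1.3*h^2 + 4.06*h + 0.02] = 2.60000000000000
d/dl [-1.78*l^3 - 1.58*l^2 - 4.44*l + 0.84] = -5.34*l^2 - 3.16*l - 4.44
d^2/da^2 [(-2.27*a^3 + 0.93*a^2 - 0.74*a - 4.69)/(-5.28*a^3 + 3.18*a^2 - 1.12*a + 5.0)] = (-2.27373675443232e-13*a^7 + 24.3745920000003*a^6 + 43.236864*a^5 + 2246.580864*a^4 - 1670.580992*a^3 + 697.85364*a^2 + 912.576576*a - 175.587728)/(147.197952*a^9 - 265.959936*a^8 + 253.85184*a^7 - 563.16492*a^6 + 557.55936*a^5 - 341.060976*a^4 + 504.252928*a^3 - 257.316*a^2 + 84.0*a - 125.0)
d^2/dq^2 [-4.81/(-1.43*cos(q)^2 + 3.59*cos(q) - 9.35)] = (-39.343876*(1 - cos(q)^2)^2 + 74.079291*cos(q)^3 + 175.584721*cos(q)^2 - 309.613447*cos(q) + 34.703188)/(1.43*cos(q)^2 - 3.59*cos(q) + 9.35)^3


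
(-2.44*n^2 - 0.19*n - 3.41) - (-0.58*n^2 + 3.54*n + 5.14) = -1.86*n^2 - 3.73*n - 8.55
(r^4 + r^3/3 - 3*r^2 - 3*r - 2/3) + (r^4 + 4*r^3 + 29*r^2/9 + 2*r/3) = 2*r^4 + 13*r^3/3 + 2*r^2/9 - 7*r/3 - 2/3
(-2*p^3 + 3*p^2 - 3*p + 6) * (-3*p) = 6*p^4 - 9*p^3 + 9*p^2 - 18*p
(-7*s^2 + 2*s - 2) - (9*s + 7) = -7*s^2 - 7*s - 9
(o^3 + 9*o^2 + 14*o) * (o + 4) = o^4 + 13*o^3 + 50*o^2 + 56*o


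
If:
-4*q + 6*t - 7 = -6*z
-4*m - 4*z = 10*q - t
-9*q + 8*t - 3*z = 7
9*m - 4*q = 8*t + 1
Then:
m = 2227/3861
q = -739/2574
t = 859/1287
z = 2377/7722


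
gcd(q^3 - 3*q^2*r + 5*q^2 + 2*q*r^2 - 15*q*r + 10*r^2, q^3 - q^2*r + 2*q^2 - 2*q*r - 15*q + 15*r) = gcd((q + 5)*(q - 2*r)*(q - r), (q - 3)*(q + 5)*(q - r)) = q^2 - q*r + 5*q - 5*r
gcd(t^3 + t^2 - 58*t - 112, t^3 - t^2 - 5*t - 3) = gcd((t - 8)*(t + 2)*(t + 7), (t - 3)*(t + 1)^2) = 1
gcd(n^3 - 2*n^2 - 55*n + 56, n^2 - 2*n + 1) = n - 1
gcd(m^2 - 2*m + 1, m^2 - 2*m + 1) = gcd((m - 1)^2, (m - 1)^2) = m^2 - 2*m + 1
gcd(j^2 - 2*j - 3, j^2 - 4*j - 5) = j + 1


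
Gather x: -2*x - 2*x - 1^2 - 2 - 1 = -4*x - 4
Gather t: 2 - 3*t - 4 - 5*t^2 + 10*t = -5*t^2 + 7*t - 2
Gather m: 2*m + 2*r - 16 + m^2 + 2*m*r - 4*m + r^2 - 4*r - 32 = m^2 + m*(2*r - 2) + r^2 - 2*r - 48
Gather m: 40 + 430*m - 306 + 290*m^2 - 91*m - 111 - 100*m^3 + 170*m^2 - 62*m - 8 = -100*m^3 + 460*m^2 + 277*m - 385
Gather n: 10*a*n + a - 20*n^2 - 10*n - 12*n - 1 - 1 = a - 20*n^2 + n*(10*a - 22) - 2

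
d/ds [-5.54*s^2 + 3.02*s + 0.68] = 3.02 - 11.08*s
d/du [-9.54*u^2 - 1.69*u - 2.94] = -19.08*u - 1.69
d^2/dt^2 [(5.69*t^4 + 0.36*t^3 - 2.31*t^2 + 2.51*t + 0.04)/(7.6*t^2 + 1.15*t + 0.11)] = (657.3088*t^6 + 298.3836*t^5 + 73.6911899999998*t^4 + 342.20084*t^3 + 26.548788*t^2 - 10.466424*t - 0.652012)/(438.976*t^6 + 199.272*t^5 + 49.2138*t^4 + 7.289275*t^3 + 0.712305*t^2 + 0.041745*t + 0.001331)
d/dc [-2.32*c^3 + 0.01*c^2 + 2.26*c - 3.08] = -6.96*c^2 + 0.02*c + 2.26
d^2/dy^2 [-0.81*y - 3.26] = 0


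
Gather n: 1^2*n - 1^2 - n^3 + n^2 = -n^3 + n^2 + n - 1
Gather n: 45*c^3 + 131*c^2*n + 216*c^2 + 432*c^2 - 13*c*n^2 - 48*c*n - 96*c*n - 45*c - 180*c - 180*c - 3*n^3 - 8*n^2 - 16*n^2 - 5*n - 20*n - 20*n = 45*c^3 + 648*c^2 - 405*c - 3*n^3 + n^2*(-13*c - 24) + n*(131*c^2 - 144*c - 45)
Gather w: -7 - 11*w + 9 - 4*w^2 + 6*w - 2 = -4*w^2 - 5*w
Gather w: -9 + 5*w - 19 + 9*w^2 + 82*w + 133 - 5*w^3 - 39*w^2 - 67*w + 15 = -5*w^3 - 30*w^2 + 20*w + 120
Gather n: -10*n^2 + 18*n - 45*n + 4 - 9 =-10*n^2 - 27*n - 5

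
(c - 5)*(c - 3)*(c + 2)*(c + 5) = c^4 - c^3 - 31*c^2 + 25*c + 150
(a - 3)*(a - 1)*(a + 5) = a^3 + a^2 - 17*a + 15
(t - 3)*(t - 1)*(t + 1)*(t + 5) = t^4 + 2*t^3 - 16*t^2 - 2*t + 15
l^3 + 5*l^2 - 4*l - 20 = (l - 2)*(l + 2)*(l + 5)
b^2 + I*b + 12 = (b - 3*I)*(b + 4*I)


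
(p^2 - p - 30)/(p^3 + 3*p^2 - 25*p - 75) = (p - 6)/(p^2 - 2*p - 15)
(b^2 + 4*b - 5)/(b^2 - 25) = (b - 1)/(b - 5)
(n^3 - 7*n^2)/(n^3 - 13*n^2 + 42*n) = n/(n - 6)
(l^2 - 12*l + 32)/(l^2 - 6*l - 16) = (l - 4)/(l + 2)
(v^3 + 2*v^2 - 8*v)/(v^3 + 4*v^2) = (v - 2)/v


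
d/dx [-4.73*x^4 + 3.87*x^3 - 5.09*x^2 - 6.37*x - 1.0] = -18.92*x^3 + 11.61*x^2 - 10.18*x - 6.37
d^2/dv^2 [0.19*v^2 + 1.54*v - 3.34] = 0.380000000000000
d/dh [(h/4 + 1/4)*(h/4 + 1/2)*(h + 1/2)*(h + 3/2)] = h^3/4 + 15*h^2/16 + 35*h/32 + 25/64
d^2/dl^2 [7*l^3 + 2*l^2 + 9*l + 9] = 42*l + 4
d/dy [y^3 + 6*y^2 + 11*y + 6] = 3*y^2 + 12*y + 11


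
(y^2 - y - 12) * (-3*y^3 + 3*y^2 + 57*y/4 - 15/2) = -3*y^5 + 6*y^4 + 189*y^3/4 - 231*y^2/4 - 327*y/2 + 90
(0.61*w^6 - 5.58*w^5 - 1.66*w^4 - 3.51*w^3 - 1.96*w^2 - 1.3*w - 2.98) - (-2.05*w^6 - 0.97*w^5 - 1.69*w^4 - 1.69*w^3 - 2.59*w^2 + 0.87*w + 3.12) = 2.66*w^6 - 4.61*w^5 + 0.03*w^4 - 1.82*w^3 + 0.63*w^2 - 2.17*w - 6.1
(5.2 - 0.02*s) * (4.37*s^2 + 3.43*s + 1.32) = -0.0874*s^3 + 22.6554*s^2 + 17.8096*s + 6.864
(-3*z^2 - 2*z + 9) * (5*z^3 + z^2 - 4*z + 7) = -15*z^5 - 13*z^4 + 55*z^3 - 4*z^2 - 50*z + 63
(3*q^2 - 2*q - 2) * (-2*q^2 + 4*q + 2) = -6*q^4 + 16*q^3 + 2*q^2 - 12*q - 4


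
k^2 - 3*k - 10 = (k - 5)*(k + 2)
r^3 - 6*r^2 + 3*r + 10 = (r - 5)*(r - 2)*(r + 1)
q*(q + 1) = q^2 + q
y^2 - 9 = (y - 3)*(y + 3)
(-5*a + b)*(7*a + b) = -35*a^2 + 2*a*b + b^2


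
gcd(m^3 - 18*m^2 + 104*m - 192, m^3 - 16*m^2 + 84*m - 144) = m^2 - 10*m + 24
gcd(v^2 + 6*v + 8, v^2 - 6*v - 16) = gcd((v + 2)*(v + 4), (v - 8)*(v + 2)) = v + 2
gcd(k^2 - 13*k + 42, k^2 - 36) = k - 6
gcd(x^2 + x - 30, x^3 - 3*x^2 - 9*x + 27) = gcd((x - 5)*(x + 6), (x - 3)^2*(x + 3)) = 1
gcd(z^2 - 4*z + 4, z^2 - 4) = z - 2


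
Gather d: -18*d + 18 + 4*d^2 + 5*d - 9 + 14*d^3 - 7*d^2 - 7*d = 14*d^3 - 3*d^2 - 20*d + 9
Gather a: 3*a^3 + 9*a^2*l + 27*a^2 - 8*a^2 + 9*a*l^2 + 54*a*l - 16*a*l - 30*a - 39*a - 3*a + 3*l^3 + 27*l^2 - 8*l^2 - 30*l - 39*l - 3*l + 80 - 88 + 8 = 3*a^3 + a^2*(9*l + 19) + a*(9*l^2 + 38*l - 72) + 3*l^3 + 19*l^2 - 72*l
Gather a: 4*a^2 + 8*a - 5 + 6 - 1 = 4*a^2 + 8*a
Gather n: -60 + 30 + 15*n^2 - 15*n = 15*n^2 - 15*n - 30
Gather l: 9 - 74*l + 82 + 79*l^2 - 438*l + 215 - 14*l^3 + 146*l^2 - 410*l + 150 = -14*l^3 + 225*l^2 - 922*l + 456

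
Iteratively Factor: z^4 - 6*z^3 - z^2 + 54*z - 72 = (z + 3)*(z^3 - 9*z^2 + 26*z - 24) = (z - 4)*(z + 3)*(z^2 - 5*z + 6) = (z - 4)*(z - 2)*(z + 3)*(z - 3)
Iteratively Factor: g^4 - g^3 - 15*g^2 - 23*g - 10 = (g + 1)*(g^3 - 2*g^2 - 13*g - 10) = (g - 5)*(g + 1)*(g^2 + 3*g + 2) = (g - 5)*(g + 1)*(g + 2)*(g + 1)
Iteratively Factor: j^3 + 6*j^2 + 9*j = (j)*(j^2 + 6*j + 9) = j*(j + 3)*(j + 3)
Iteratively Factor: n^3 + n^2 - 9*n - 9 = (n + 3)*(n^2 - 2*n - 3) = (n - 3)*(n + 3)*(n + 1)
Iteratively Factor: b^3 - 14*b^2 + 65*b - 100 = (b - 4)*(b^2 - 10*b + 25) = (b - 5)*(b - 4)*(b - 5)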